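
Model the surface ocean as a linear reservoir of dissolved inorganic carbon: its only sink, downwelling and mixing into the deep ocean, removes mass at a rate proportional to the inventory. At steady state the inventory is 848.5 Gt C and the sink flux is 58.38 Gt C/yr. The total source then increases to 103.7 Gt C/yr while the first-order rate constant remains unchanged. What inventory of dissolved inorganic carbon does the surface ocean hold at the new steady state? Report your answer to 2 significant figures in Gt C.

1500 Gt C

Rate constant k = F/M = 58.38 / 848.5 = 0.06880 yr⁻¹.
At the new steady state, source = k·M_new ⇒ M_new = 103.7 / 0.06880 = 1507 Gt C.
(Equivalently M_new = M × F_new/F_old = 848.5 × 103.7/58.38.)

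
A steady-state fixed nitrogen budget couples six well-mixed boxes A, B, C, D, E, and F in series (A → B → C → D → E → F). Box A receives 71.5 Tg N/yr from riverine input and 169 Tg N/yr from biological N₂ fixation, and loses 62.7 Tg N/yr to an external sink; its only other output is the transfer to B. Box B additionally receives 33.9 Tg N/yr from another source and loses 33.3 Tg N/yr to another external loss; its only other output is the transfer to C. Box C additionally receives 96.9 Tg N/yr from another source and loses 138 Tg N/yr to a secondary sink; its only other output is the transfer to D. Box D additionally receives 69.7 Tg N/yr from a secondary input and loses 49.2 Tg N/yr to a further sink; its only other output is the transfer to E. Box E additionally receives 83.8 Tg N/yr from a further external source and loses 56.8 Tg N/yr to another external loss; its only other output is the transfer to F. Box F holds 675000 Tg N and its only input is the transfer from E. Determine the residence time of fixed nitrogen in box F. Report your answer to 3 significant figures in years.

Box A: F(A→B) = (71.5 + 169) − 62.7 = 177.80 Tg N/yr.
Box B: F(B→C) = (177.80 + 33.9) − 33.3 = 178.40 Tg N/yr.
Box C: F(C→D) = (178.40 + 96.9) − 138 = 137.30 Tg N/yr.
Box D: F(D→E) = (137.30 + 69.7) − 49.2 = 157.80 Tg N/yr.
Box E: F(E→F) = (157.80 + 83.8) − 56.8 = 184.80 Tg N/yr.
Box F throughput = its input = 184.80 Tg N/yr; τ = 675000 / 184.80 = 3653 yr.

3650 yr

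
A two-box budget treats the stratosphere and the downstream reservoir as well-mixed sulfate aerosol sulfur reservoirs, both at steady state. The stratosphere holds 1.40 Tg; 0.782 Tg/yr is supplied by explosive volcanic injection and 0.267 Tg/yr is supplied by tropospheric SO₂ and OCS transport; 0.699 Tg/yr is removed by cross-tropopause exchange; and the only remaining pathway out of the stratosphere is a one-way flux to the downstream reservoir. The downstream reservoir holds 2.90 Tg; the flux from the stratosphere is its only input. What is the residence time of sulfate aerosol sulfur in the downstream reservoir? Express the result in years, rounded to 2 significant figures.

8.3 yr

Balance the stratosphere: ΣF_in = 0.782 + 0.267 = 1.0490 Tg/yr.
Flux to the downstream reservoir = ΣF_in − (0.699) = 0.35000 Tg/yr.
At steady state the output of the downstream reservoir equals its input, 0.35000 Tg/yr.
τ = M / F = 2.90 / 0.35000 = 8.286 yr.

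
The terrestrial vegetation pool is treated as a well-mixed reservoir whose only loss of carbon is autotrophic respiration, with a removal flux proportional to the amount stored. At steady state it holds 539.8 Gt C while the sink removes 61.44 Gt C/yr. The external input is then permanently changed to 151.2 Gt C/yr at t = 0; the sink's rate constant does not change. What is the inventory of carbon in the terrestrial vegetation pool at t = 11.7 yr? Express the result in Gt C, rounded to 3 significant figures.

τ = M₀/F₀ = 539.8/61.44 = 8.786 yr; rate constant k = 1/τ.
New steady state M_∞ = F₁/k = F₁·τ = 151.2 × 8.786 = 1328.4 Gt C.
M(t) = M_∞ + (M₀ − M_∞)·e^(−t/τ); t/τ = 11.7/8.786 = 1.332, so e^(−t/τ) = 0.2640.
M(t) = 1328.4 − 788.6 × 0.2640 = 1120.2 Gt C.

1120 Gt C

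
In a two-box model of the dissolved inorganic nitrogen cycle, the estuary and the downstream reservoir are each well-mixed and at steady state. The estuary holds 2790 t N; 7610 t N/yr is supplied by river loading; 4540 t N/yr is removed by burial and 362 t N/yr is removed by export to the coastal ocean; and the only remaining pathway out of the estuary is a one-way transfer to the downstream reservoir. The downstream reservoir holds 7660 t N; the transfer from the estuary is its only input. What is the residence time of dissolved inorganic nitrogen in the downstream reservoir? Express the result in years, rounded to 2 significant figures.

2.8 yr

Balance the estuary: ΣF_in = 7610.0 t N/yr.
Transfer to the downstream reservoir = ΣF_in − (4540 + 362) = 2708.0 t N/yr.
At steady state the output of the downstream reservoir equals its input, 2708.0 t N/yr.
τ = M / F = 7660 / 2708.0 = 2.829 yr.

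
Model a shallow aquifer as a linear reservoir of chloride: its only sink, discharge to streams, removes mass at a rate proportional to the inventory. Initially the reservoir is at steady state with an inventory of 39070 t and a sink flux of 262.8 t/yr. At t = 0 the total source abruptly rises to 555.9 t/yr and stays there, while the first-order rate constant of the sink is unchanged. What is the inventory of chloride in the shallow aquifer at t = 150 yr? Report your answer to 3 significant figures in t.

τ = M₀/F₀ = 39070/262.8 = 148.7 yr; rate constant k = 1/τ.
New steady state M_∞ = F₁/k = F₁·τ = 555.9 × 148.7 = 82645 t.
M(t) = M_∞ + (M₀ − M_∞)·e^(−t/τ); t/τ = 150/148.7 = 1.009, so e^(−t/τ) = 0.3646.
M(t) = 82645 − 43570 × 0.3646 = 66757 t.

66800 t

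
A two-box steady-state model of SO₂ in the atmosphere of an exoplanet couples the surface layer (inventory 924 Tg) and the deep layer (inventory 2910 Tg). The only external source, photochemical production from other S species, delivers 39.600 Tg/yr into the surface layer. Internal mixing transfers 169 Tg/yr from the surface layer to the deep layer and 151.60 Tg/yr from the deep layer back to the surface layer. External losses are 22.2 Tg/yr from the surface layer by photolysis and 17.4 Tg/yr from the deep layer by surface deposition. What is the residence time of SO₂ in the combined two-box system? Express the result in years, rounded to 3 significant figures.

For the system as a whole, the A↔B exchange is internal and contributes nothing to the throughput; only the external sinks remove mass.
M_total = 924 + 2910 = 3834.0 Tg.
ΣF_external_out = 22.2 + 17.4 = 39.600 Tg/yr.
τ = M_total / ΣF_ext = 3834.0 / 39.600 = 96.82 yr.

96.8 yr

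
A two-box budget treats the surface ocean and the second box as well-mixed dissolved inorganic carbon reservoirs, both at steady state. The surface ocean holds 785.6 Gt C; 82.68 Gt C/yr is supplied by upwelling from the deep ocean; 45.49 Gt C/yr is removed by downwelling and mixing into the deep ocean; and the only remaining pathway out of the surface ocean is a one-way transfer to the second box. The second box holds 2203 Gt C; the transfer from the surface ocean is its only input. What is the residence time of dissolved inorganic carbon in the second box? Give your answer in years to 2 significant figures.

Balance the surface ocean: ΣF_in = 82.680 Gt C/yr.
Transfer to the second box = ΣF_in − (45.49) = 37.190 Gt C/yr.
At steady state the output of the second box equals its input, 37.190 Gt C/yr.
τ = M / F = 2203 / 37.190 = 59.24 yr.

59 yr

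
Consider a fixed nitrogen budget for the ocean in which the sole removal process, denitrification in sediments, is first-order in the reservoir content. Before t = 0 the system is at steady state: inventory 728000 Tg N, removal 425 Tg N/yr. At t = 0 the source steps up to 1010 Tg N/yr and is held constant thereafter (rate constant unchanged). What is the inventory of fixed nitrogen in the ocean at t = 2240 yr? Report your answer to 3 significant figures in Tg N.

τ = M₀/F₀ = 728000/425 = 1713 yr; rate constant k = 1/τ.
New steady state M_∞ = F₁/k = F₁·τ = 1010 × 1713 = 1.7301×10^6 Tg N.
M(t) = M_∞ + (M₀ − M_∞)·e^(−t/τ); t/τ = 2240/1713 = 1.308, so e^(−t/τ) = 0.2704.
M(t) = 1.7301×10^6 − 1.002×10^6 × 0.2704 = 1.4591×10^6 Tg N.

1.46×10^6 Tg N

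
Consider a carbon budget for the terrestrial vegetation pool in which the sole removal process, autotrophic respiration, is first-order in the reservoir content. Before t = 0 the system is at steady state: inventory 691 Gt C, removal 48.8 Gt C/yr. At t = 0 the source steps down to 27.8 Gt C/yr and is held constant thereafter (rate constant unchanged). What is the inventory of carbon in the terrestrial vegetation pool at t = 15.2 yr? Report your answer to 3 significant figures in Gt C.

The sink rate constant is k = F₀/M₀ = 48.8/691 = 0.07062 yr⁻¹.
Solving dM/dt = F₁ − kM with M(0) = M₀ gives M(t) = F₁/k + (M₀ − F₁/k)·e^(−kt).
F₁/k = 27.8/0.07062 = 393.64 Gt C; kt = 0.07062 × 15.2 = 1.073, e^(−kt) = 0.3418.
M(15.2) = 393.64 + (691 − 393.64) × 0.3418 = 393.64 + 101.6 = 495.29 Gt C.

495 Gt C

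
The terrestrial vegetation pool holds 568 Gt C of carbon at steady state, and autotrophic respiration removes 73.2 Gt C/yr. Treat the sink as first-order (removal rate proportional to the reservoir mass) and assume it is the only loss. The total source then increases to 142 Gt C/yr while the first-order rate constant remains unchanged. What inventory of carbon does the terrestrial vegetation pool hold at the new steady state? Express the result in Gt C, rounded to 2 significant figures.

Rate constant k = F/M = 73.2 / 568 = 0.1289 yr⁻¹.
At the new steady state, source = k·M_new ⇒ M_new = 142 / 0.1289 = 1102 Gt C.
(Equivalently M_new = M × F_new/F_old = 568 × 142/73.2.)

1100 Gt C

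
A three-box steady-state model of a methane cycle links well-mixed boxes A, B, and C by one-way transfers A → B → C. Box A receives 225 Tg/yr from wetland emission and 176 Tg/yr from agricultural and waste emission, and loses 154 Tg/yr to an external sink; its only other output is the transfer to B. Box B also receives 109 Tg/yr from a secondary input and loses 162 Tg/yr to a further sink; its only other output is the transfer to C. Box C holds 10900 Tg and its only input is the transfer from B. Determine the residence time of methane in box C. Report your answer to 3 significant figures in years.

56.2 yr

Box A: F(A→B) = (225 + 176) − 154 = 247.00 Tg/yr.
Box B: F(B→C) = (247.00 + 109) − 162 = 194.00 Tg/yr.
Box C throughput = its input = 194.00 Tg/yr; τ = 10900 / 194.00 = 56.19 yr.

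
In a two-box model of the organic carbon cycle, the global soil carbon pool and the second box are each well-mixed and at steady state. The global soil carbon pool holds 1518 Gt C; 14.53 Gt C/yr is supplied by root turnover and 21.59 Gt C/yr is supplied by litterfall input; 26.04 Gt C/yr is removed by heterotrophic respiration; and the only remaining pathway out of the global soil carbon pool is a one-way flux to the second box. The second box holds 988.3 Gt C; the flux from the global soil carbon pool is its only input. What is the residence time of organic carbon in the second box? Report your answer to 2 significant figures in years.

98 yr

Balance the global soil carbon pool: ΣF_in = 14.53 + 21.59 = 36.120 Gt C/yr.
Flux to the second box = ΣF_in − (26.04) = 10.080 Gt C/yr.
At steady state the output of the second box equals its input, 10.080 Gt C/yr.
τ = M / F = 988.3 / 10.080 = 98.05 yr.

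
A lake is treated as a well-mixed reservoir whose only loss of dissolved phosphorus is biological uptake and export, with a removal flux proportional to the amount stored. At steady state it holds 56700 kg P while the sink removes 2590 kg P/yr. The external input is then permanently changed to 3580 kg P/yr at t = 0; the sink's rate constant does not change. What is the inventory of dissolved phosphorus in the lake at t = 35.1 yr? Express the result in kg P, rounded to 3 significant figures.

τ = M₀/F₀ = 56700/2590 = 21.89 yr; rate constant k = 1/τ.
New steady state M_∞ = F₁/k = F₁·τ = 3580 × 21.89 = 78373 kg P.
M(t) = M_∞ + (M₀ − M_∞)·e^(−t/τ); t/τ = 35.1/21.89 = 1.603, so e^(−t/τ) = 0.2012.
M(t) = 78373 − 21670 × 0.2012 = 74012 kg P.

74000 kg P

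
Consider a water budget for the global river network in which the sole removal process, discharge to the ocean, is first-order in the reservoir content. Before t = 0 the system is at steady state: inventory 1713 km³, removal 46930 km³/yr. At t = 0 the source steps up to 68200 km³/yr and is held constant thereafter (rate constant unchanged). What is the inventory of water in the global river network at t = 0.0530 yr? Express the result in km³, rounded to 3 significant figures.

Residence time τ = M₀/F₀ = 0.03650 yr. The eventual steady state is M_∞ = M₀·(F₁/F₀) = 1713 × 68200/46930 = 2489.4 km³.
The anomaly ΔM(t) = M(t) − M_∞ decays as ΔM₀·e^(−t/τ) with ΔM₀ = 1713 − 2489.4 = −776.4 km³.
At t = 0.0530 yr, e^(−t/τ) = e^(−1.452) = 0.2341, so ΔM = −181.8 km³ and M = 2489.4 − 181.8 = 2307.6 km³.

2310 km³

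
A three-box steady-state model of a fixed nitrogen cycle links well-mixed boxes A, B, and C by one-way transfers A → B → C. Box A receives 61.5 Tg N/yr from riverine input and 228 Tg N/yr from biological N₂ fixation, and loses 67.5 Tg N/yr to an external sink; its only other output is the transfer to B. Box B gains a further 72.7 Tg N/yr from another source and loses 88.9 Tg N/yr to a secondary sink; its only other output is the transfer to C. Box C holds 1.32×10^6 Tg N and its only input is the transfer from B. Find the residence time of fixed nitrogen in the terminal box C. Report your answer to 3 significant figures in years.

6410 yr

Box A: F(A→B) = (61.5 + 228) − 67.5 = 222.00 Tg N/yr.
Box B: F(B→C) = (222.00 + 72.7) − 88.9 = 205.80 Tg N/yr.
Box C throughput = its input = 205.80 Tg N/yr; τ = 1.32×10^6 / 205.80 = 6414 yr.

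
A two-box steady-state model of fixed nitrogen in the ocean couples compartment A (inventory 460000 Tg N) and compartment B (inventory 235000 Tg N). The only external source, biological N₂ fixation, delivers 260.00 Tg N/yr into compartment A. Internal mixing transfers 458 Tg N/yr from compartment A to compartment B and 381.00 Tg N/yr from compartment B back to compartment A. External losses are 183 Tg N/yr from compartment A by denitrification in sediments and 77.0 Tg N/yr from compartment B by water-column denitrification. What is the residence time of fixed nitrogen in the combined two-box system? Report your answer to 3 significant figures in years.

2670 yr

For the system as a whole, the A↔B exchange is internal and contributes nothing to the throughput; only the external sinks remove mass.
M_total = 460000 + 235000 = 695000 Tg N.
ΣF_external_out = 183 + 77.0 = 260.00 Tg N/yr.
τ = M_total / ΣF_ext = 695000 / 260.00 = 2673 yr.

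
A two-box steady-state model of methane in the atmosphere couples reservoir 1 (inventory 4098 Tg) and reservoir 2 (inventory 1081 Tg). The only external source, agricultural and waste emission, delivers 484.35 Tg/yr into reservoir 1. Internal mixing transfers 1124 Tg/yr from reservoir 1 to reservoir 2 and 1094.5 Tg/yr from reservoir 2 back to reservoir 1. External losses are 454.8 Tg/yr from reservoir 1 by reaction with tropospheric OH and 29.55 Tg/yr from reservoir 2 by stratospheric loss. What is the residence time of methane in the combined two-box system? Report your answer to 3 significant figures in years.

10.7 yr

For the system as a whole, the A↔B exchange is internal and contributes nothing to the throughput; only the external sinks remove mass.
M_total = 4098 + 1081 = 5179.0 Tg.
ΣF_external_out = 454.8 + 29.55 = 484.35 Tg/yr.
τ = M_total / ΣF_ext = 5179.0 / 484.35 = 10.69 yr.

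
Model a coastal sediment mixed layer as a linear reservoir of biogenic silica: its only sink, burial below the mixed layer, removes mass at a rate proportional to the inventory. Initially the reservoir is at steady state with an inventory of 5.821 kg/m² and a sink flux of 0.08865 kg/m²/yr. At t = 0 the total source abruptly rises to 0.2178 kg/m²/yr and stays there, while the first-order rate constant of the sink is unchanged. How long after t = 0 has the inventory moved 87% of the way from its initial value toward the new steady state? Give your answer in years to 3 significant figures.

134 yr

τ = M₀/F₀ = 5.821/0.08865 = 65.66 yr.
The remaining gap fraction is e^(−t/τ); 87% covered ⇒ e^(−t/τ) = 0.130.
t = −τ ln(0.130) = 65.66 × 2.040 = 134.0 yr.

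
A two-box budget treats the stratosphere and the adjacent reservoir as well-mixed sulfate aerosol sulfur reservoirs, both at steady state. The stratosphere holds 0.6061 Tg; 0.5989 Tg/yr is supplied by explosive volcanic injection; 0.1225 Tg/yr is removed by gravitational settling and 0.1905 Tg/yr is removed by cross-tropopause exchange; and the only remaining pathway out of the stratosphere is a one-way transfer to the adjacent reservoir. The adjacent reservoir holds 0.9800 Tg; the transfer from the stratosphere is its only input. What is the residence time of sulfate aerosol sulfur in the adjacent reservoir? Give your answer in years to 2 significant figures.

Balance the stratosphere: ΣF_in = 0.59890 Tg/yr.
Transfer to the adjacent reservoir = ΣF_in − (0.1225 + 0.1905) = 0.28590 Tg/yr.
At steady state the output of the adjacent reservoir equals its input, 0.28590 Tg/yr.
τ = M / F = 0.9800 / 0.28590 = 3.428 yr.

3.4 yr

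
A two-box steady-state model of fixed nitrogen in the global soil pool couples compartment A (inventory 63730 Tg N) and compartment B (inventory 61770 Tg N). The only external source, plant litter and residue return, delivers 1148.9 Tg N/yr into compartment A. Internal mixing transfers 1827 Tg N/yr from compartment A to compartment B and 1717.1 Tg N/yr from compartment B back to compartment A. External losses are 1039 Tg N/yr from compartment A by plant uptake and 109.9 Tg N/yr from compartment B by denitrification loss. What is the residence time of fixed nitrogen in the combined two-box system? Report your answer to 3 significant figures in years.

109 yr

For the system as a whole, the A↔B exchange is internal and contributes nothing to the throughput; only the external sinks remove mass.
M_total = 63730 + 61770 = 125500 Tg N.
ΣF_external_out = 1039 + 109.9 = 1148.9 Tg N/yr.
τ = M_total / ΣF_ext = 125500 / 1148.9 = 109.2 yr.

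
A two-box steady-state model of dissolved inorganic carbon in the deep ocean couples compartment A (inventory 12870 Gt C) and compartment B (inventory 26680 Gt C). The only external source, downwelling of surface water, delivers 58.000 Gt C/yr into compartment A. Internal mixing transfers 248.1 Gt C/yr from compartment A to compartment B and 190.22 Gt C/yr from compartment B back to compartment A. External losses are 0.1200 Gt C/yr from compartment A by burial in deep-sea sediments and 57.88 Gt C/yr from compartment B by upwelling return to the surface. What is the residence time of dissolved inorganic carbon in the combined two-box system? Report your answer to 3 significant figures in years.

682 yr

Residence time in the combined system uses the total inventory and the total *external* removal — internal exchanges between the two boxes cancel.
M_total = 12870 + 26680 = 39550 Gt C.
ΣF_external_out = 0.1200 + 57.88 = 58.000 Gt C/yr.
τ = M_total / ΣF_ext = 39550 / 58.000 = 681.9 yr.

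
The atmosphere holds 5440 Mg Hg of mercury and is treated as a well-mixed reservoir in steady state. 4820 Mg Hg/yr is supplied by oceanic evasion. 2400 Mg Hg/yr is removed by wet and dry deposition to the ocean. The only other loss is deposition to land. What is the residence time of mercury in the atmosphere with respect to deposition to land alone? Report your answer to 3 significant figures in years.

2.25 yr

At steady state ΣF_in = ΣF_out.
ΣF_in = 4820.0 Mg Hg/yr.
Deposition to land flux = ΣF_in − (2400) = 4820.0 − 2400 = 2420 Mg Hg/yr.
τ = M / F = 5440 / 2420 = 2.248 yr.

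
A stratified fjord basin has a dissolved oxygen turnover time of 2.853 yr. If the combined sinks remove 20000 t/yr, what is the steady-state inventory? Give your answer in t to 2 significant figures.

τ = M/F ⇒ M = τ × F = 2.853 × 20000 = 57060 t.

57000 t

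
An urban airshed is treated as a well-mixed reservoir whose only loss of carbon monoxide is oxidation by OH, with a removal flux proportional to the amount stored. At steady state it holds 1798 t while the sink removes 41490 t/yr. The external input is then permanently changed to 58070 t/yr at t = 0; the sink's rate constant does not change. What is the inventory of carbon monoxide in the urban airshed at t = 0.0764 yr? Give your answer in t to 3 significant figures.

2390 t

τ = M₀/F₀ = 1798/41490 = 0.04334 yr; rate constant k = 1/τ.
New steady state M_∞ = F₁/k = F₁·τ = 58070 × 0.04334 = 2516.5 t.
M(t) = M_∞ + (M₀ − M_∞)·e^(−t/τ); t/τ = 0.0764/0.04334 = 1.763, so e^(−t/τ) = 0.1715.
M(t) = 2516.5 − 718.5 × 0.1715 = 2393.3 t.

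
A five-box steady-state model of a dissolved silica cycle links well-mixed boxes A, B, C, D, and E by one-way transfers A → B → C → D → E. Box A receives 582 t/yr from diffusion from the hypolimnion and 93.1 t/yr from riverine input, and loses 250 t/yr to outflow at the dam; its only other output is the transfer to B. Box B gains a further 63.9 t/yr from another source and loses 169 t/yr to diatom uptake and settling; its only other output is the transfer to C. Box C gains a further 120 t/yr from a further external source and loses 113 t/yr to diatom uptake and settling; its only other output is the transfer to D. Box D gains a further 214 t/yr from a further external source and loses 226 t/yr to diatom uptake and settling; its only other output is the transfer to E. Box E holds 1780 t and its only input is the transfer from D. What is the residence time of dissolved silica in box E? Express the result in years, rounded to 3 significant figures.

5.65 yr

Box A: F(A→B) = (582 + 93.1) − 250 = 425.10 t/yr.
Box B: F(B→C) = (425.10 + 63.9) − 169 = 320.00 t/yr.
Box C: F(C→D) = (320.00 + 120) − 113 = 327.00 t/yr.
Box D: F(D→E) = (327.00 + 214) − 226 = 315.00 t/yr.
Box E throughput = its input = 315.00 t/yr; τ = 1780 / 315.00 = 5.651 yr.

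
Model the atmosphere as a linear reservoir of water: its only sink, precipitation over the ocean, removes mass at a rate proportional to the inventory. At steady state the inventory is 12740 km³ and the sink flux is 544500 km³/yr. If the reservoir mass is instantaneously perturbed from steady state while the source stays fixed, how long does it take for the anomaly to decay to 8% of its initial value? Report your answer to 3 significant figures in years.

0.0591 yr

For a linear reservoir the anomaly decays as exp(−t/τ) with τ = M/F = 12740/544500 = 0.02340 yr.
exp(−t/τ) = 0.08 ⇒ t = −τ ln(0.08) = 0.02340 × 2.526 = 0.05910 yr.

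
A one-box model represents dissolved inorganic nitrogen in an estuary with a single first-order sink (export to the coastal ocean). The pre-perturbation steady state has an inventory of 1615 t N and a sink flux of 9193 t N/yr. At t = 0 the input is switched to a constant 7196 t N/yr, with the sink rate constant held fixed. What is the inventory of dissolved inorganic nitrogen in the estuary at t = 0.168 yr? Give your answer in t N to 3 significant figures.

1400 t N

τ = M₀/F₀ = 1615/9193 = 0.1757 yr; rate constant k = 1/τ.
New steady state M_∞ = F₁/k = F₁·τ = 7196 × 0.1757 = 1264.2 t N.
M(t) = M_∞ + (M₀ − M_∞)·e^(−t/τ); t/τ = 0.168/0.1757 = 0.9563, so e^(−t/τ) = 0.3843.
M(t) = 1264.2 + 350.8 × 0.3843 = 1399.0 t N.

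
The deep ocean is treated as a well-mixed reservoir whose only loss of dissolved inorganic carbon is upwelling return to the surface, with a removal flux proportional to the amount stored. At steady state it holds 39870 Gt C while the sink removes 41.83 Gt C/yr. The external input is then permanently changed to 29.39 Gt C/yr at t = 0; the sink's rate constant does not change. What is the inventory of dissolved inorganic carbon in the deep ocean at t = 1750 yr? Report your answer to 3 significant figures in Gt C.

The sink rate constant is k = F₀/M₀ = 41.83/39870 = 0.001049 yr⁻¹.
Solving dM/dt = F₁ − kM with M(0) = M₀ gives M(t) = F₁/k + (M₀ − F₁/k)·e^(−kt).
F₁/k = 29.39/0.001049 = 28013 Gt C; kt = 0.001049 × 1750 = 1.836, e^(−kt) = 0.1594.
M(1750) = 28013 + (39870 − 28013) × 0.1594 = 28013 + 1891 = 29903 Gt C.

29900 Gt C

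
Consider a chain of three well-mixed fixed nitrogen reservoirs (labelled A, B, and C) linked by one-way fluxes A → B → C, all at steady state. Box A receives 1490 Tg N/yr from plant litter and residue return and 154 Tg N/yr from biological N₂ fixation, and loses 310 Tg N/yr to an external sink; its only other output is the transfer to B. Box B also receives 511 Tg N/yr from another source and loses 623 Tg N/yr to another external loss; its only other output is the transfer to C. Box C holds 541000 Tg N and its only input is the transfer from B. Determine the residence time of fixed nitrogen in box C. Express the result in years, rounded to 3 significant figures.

443 yr

Box A: F(A→B) = (1490 + 154) − 310 = 1334.0 Tg N/yr.
Box B: F(B→C) = (1334.0 + 511) − 623 = 1222.0 Tg N/yr.
Box C throughput = its input = 1222.0 Tg N/yr; τ = 541000 / 1222.0 = 442.7 yr.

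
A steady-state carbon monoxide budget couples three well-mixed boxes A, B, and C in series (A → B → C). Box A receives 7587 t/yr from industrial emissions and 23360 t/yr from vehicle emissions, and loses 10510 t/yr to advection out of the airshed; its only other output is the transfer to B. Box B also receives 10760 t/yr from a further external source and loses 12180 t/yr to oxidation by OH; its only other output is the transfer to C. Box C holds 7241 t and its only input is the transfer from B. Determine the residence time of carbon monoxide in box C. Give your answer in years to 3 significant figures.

Box A: F(A→B) = (7587 + 23360) − 10510 = 20437 t/yr.
Box B: F(B→C) = (20437 + 10760) − 12180 = 19017 t/yr.
Box C throughput = its input = 19017 t/yr; τ = 7241 / 19017 = 0.3808 yr.

0.381 yr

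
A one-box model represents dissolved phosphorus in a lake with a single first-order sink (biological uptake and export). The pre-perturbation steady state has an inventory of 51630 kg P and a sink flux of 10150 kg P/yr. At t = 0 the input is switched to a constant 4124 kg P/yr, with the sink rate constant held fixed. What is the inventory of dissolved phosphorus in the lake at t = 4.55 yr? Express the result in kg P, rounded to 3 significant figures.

The sink rate constant is k = F₀/M₀ = 10150/51630 = 0.1966 yr⁻¹.
Solving dM/dt = F₁ − kM with M(0) = M₀ gives M(t) = F₁/k + (M₀ − F₁/k)·e^(−kt).
F₁/k = 4124/0.1966 = 20978 kg P; kt = 0.1966 × 4.55 = 0.8945, e^(−kt) = 0.4088.
M(4.55) = 20978 + (51630 − 20978) × 0.4088 = 20978 + 12530 = 33509 kg P.

33500 kg P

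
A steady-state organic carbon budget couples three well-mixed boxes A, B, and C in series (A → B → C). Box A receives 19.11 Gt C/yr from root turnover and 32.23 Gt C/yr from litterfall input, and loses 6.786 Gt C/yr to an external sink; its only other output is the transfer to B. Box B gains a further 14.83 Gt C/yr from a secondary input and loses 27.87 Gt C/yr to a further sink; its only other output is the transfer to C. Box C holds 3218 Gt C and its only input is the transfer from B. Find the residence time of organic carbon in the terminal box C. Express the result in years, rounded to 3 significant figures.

102 yr

Box A: F(A→B) = (19.11 + 32.23) − 6.786 = 44.554 Gt C/yr.
Box B: F(B→C) = (44.554 + 14.83) − 27.87 = 31.514 Gt C/yr.
Box C throughput = its input = 31.514 Gt C/yr; τ = 3218 / 31.514 = 102.1 yr.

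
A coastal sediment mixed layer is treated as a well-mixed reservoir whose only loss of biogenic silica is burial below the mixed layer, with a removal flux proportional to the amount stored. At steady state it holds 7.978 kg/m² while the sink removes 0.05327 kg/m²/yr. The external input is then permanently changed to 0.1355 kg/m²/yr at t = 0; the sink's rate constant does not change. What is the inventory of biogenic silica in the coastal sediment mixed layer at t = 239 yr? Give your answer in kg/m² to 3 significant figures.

17.8 kg/m²

Residence time τ = M₀/F₀ = 149.8 yr. The eventual steady state is M_∞ = M₀·(F₁/F₀) = 7.978 × 0.1355/0.05327 = 20.293 kg/m².
The anomaly ΔM(t) = M(t) − M_∞ decays as ΔM₀·e^(−t/τ) with ΔM₀ = 7.978 − 20.293 = −12.32 kg/m².
At t = 239 yr, e^(−t/τ) = e^(−1.596) = 0.2027, so ΔM = −2.497 kg/m² and M = 20.293 − 2.497 = 17.796 kg/m².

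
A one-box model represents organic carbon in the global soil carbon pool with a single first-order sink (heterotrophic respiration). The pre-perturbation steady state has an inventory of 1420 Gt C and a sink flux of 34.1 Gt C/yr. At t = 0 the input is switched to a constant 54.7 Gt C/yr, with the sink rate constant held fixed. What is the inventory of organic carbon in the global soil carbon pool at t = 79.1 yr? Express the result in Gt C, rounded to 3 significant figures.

2150 Gt C

The sink rate constant is k = F₀/M₀ = 34.1/1420 = 0.02401 yr⁻¹.
Solving dM/dt = F₁ − kM with M(0) = M₀ gives M(t) = F₁/k + (M₀ − F₁/k)·e^(−kt).
F₁/k = 54.7/0.02401 = 2277.8 Gt C; kt = 0.02401 × 79.1 = 1.900, e^(−kt) = 0.1496.
M(79.1) = 2277.8 + (1420 − 2277.8) × 0.1496 = 2277.8 − 128.4 = 2149.5 Gt C.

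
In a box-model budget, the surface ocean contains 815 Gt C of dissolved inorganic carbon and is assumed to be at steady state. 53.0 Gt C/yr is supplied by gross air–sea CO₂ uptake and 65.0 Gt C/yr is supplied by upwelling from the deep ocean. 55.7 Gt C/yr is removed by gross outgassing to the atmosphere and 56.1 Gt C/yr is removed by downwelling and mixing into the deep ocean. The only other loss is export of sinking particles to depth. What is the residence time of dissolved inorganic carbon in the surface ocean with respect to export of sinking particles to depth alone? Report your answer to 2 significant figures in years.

130 yr

At steady state ΣF_in = ΣF_out.
ΣF_in = 53.0 + 65.0 = 118.00 Gt C/yr.
Export of sinking particles to depth flux = ΣF_in − (55.7 + 56.1) = 118.00 − 111.8 = 6.200 Gt C/yr.
τ = M / F = 815 / 6.200 = 131.5 yr.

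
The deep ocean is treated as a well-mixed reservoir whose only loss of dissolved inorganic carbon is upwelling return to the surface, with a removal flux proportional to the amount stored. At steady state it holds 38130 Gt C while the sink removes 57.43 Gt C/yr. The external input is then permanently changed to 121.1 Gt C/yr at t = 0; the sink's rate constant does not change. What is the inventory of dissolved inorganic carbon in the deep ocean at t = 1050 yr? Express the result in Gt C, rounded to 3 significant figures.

Residence time τ = M₀/F₀ = 663.9 yr. The eventual steady state is M_∞ = M₀·(F₁/F₀) = 38130 × 121.1/57.43 = 80403 Gt C.
The anomaly ΔM(t) = M(t) − M_∞ decays as ΔM₀·e^(−t/τ) with ΔM₀ = 38130 − 80403 = −42270 Gt C.
At t = 1050 yr, e^(−t/τ) = e^(−1.581) = 0.2057, so ΔM = −8694 Gt C and M = 80403 − 8694 = 71709 Gt C.

71700 Gt C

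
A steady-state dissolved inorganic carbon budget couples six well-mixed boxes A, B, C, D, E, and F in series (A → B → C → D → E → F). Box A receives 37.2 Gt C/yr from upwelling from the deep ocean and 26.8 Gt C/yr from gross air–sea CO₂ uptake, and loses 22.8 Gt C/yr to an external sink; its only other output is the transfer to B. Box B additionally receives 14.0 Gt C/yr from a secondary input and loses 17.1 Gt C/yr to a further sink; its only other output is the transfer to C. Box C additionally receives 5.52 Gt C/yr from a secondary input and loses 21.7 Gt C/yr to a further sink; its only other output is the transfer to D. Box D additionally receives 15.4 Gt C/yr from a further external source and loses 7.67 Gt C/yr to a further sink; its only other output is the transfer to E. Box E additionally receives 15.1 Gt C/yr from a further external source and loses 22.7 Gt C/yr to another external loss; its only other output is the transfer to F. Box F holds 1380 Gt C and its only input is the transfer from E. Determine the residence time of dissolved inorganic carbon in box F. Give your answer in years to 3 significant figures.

62.6 yr

Box A: F(A→B) = (37.2 + 26.8) − 22.8 = 41.200 Gt C/yr.
Box B: F(B→C) = (41.200 + 14.0) − 17.1 = 38.100 Gt C/yr.
Box C: F(C→D) = (38.100 + 5.52) − 21.7 = 21.920 Gt C/yr.
Box D: F(D→E) = (21.920 + 15.4) − 7.67 = 29.650 Gt C/yr.
Box E: F(E→F) = (29.650 + 15.1) − 22.7 = 22.050 Gt C/yr.
Box F throughput = its input = 22.050 Gt C/yr; τ = 1380 / 22.050 = 62.59 yr.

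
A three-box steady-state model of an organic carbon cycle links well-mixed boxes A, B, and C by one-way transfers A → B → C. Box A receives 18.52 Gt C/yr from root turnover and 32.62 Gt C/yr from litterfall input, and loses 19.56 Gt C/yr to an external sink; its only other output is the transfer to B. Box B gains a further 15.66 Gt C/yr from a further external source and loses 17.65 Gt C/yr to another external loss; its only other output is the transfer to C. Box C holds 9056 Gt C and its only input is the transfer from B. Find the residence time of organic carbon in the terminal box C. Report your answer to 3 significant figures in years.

306 yr

Box A: F(A→B) = (18.52 + 32.62) − 19.56 = 31.580 Gt C/yr.
Box B: F(B→C) = (31.580 + 15.66) − 17.65 = 29.590 Gt C/yr.
Box C throughput = its input = 29.590 Gt C/yr; τ = 9056 / 29.590 = 306.0 yr.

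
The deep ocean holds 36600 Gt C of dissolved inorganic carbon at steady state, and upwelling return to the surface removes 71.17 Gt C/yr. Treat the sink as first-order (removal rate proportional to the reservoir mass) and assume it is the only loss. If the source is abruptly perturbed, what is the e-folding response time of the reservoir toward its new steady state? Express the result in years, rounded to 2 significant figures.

510 yr

For a linear reservoir the response time equals the residence time τ = M/F.
τ = 36600 / 71.17 = 514.3 yr.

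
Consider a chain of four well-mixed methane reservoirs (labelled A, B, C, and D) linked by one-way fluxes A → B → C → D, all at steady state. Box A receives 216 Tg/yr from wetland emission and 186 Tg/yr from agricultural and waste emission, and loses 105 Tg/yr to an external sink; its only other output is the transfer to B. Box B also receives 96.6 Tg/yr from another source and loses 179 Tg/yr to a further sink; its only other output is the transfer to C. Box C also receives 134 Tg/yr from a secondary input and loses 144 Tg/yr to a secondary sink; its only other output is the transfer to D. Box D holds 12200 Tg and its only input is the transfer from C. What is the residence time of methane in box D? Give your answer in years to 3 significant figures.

Box A: F(A→B) = (216 + 186) − 105 = 297.00 Tg/yr.
Box B: F(B→C) = (297.00 + 96.6) − 179 = 214.60 Tg/yr.
Box C: F(C→D) = (214.60 + 134) − 144 = 204.60 Tg/yr.
Box D throughput = its input = 204.60 Tg/yr; τ = 12200 / 204.60 = 59.63 yr.

59.6 yr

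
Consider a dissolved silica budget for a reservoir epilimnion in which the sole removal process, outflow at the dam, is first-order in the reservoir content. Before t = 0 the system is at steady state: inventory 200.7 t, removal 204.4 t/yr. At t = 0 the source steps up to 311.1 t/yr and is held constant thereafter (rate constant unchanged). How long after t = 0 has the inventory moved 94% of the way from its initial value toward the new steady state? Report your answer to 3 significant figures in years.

τ = M₀/F₀ = 200.7/204.4 = 0.9819 yr.
The remaining gap fraction is e^(−t/τ); 94% covered ⇒ e^(−t/τ) = 0.0600.
t = −τ ln(0.0600) = 0.9819 × 2.813 = 2.762 yr.

2.76 yr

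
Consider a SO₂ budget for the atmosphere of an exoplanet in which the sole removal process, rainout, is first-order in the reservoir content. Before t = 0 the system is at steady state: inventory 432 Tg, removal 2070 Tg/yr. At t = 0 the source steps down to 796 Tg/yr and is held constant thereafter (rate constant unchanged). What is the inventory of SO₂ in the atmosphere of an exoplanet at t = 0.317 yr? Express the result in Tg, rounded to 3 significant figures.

224 Tg

The sink rate constant is k = F₀/M₀ = 2070/432 = 4.792 yr⁻¹.
Solving dM/dt = F₁ − kM with M(0) = M₀ gives M(t) = F₁/k + (M₀ − F₁/k)·e^(−kt).
F₁/k = 796/4.792 = 166.12 Tg; kt = 4.792 × 0.317 = 1.519, e^(−kt) = 0.2189.
M(0.317) = 166.12 + (432 − 166.12) × 0.2189 = 166.12 + 58.21 = 224.33 Tg.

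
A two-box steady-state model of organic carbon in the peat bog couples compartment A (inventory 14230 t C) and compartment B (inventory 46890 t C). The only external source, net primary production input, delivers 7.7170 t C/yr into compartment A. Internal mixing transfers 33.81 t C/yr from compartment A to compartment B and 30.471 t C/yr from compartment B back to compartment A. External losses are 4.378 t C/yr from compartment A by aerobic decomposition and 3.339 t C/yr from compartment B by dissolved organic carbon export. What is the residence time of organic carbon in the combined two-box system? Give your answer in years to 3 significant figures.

Treat the two boxes together as one reservoir: the mixing fluxes between them are internal recycling, so τ = ΣM / Σ(external losses).
M_total = 14230 + 46890 = 61120 t C.
ΣF_external_out = 4.378 + 3.339 = 7.7170 t C/yr.
τ = M_total / ΣF_ext = 61120 / 7.7170 = 7920 yr.

7920 yr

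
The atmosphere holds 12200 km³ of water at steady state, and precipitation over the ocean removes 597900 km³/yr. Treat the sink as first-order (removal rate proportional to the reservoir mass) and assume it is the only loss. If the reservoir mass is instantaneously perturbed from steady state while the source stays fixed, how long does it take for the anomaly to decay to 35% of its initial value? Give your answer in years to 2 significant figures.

For a linear reservoir the anomaly decays as exp(−t/τ) with τ = M/F = 12200/597900 = 0.02040 yr.
exp(−t/τ) = 0.35 ⇒ t = −τ ln(0.35) = 0.02040 × 1.050 = 0.02142 yr.

0.021 yr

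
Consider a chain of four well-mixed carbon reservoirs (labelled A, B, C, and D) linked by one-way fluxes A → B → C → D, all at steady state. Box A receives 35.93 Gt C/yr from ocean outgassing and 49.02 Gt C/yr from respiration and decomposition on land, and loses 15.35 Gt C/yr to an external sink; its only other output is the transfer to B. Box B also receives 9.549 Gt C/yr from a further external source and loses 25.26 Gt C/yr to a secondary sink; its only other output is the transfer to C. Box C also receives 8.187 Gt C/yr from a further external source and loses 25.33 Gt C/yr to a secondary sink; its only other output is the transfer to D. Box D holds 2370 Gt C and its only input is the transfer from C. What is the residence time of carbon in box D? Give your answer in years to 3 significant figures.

Box A: F(A→B) = (35.93 + 49.02) − 15.35 = 69.600 Gt C/yr.
Box B: F(B→C) = (69.600 + 9.549) − 25.26 = 53.889 Gt C/yr.
Box C: F(C→D) = (53.889 + 8.187) − 25.33 = 36.746 Gt C/yr.
Box D throughput = its input = 36.746 Gt C/yr; τ = 2370 / 36.746 = 64.50 yr.

64.5 yr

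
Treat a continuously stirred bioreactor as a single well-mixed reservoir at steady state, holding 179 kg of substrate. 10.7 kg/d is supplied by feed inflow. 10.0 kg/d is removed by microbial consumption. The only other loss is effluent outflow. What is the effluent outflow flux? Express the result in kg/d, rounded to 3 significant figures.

0.700 kg/d

At steady state ΣF_in = ΣF_out.
ΣF_in = 10.700 kg/d.
Effluent outflow flux = ΣF_in − (10.0) = 10.700 − 10.00 = 0.7000 kg/d.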